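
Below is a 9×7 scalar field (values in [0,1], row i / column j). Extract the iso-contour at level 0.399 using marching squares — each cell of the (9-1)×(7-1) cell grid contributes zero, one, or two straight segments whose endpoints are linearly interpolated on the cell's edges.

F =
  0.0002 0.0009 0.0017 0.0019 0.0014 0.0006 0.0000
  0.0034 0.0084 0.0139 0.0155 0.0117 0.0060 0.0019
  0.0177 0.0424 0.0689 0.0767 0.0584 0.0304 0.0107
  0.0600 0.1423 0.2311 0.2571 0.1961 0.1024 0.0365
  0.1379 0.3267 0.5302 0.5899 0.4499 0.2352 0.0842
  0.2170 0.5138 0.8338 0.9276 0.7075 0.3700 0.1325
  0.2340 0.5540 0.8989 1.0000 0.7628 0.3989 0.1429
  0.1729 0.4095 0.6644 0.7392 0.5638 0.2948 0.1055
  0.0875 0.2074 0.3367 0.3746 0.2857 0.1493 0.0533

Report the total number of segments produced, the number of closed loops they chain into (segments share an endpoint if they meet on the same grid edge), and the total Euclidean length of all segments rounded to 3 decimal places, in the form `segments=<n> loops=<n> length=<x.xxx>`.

segments=16 loops=1 length=14.037

cell (3,1): code 0100 → (3.561,2.000)–(4.000,1.355)
cell (3,2): code 1100 → (3.426,3.000)–(3.561,2.000)
cell (3,3): code 1100 → (3.799,4.000)–(3.426,3.000)
cell (3,4): code 1000 → (4.000,4.237)–(3.799,4.000)
cell (4,0): code 0100 → (4.386,1.000)–(5.000,0.613)
cell (4,1): code 1110 → (4.000,1.355)–(4.386,1.000)
cell (4,4): code 1001 → (5.000,4.914)–(4.000,4.237)
cell (5,0): code 0110 → (5.000,0.613)–(6.000,0.516)
cell (5,4): code 1001 → (6.000,5.000)–(5.000,4.914)
cell (6,0): code 0110 → (6.000,0.516)–(7.000,0.956)
cell (6,4): code 1001 → (7.000,4.613)–(6.000,5.000)
cell (7,0): code 0010 → (7.000,0.956)–(7.052,1.000)
cell (7,1): code 0011 → (7.052,1.000)–(7.810,2.000)
cell (7,2): code 0011 → (7.810,2.000)–(7.933,3.000)
cell (7,3): code 0011 → (7.933,3.000)–(7.593,4.000)
cell (7,4): code 0001 → (7.593,4.000)–(7.000,4.613)
total: 16 segments, chained into 1 closed loop(s), length Σ = 14.037180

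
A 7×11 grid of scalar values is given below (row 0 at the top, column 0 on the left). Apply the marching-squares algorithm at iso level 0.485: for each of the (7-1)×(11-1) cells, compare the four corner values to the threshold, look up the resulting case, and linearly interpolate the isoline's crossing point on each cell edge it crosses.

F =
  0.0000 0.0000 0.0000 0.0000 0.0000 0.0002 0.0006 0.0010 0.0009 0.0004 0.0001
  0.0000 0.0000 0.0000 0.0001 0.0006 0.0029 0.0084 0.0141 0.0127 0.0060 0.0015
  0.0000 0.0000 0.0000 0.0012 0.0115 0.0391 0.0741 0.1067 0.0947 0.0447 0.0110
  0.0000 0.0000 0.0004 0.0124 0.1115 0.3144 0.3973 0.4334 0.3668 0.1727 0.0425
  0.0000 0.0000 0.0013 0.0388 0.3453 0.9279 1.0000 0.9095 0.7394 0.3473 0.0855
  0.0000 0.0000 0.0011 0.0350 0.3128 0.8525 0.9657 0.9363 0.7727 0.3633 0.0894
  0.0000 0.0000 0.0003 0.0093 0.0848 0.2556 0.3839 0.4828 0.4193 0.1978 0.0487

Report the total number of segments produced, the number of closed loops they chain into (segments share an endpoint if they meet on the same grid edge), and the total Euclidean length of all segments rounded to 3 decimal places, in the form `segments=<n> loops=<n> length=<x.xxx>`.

cell (3,4): code 0100 → (3.278,5.000)–(4.000,4.240)
cell (3,5): code 1100 → (3.146,6.000)–(3.278,5.000)
cell (3,6): code 1100 → (3.108,7.000)–(3.146,6.000)
cell (3,7): code 1100 → (3.317,8.000)–(3.108,7.000)
cell (3,8): code 1000 → (4.000,8.649)–(3.317,8.000)
cell (4,4): code 0110 → (4.000,4.240)–(5.000,4.319)
cell (4,8): code 1001 → (5.000,8.703)–(4.000,8.649)
cell (5,4): code 0010 → (5.000,4.319)–(5.616,5.000)
cell (5,5): code 0011 → (5.616,5.000)–(5.826,6.000)
cell (5,6): code 0011 → (5.826,6.000)–(5.995,7.000)
cell (5,7): code 0011 → (5.995,7.000)–(5.814,8.000)
cell (5,8): code 0001 → (5.814,8.000)–(5.000,8.703)
total: 12 segments, chained into 1 closed loop(s), length Σ = 12.071662

segments=12 loops=1 length=12.072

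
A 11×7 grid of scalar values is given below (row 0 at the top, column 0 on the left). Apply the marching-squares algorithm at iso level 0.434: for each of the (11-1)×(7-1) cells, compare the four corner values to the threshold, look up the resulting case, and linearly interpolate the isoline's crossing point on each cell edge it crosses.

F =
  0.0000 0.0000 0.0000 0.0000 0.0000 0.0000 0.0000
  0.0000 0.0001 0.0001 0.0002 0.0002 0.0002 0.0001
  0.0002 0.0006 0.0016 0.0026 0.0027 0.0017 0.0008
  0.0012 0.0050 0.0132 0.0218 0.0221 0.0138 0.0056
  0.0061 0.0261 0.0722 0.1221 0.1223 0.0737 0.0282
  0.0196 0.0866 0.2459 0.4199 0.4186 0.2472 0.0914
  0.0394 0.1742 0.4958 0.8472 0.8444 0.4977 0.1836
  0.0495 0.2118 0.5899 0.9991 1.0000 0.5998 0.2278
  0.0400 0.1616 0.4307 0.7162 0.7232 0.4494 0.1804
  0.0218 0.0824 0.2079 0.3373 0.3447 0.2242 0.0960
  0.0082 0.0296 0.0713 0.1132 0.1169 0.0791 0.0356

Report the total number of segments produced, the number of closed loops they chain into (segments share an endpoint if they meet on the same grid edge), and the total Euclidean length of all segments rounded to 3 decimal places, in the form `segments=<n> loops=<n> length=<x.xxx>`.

cell (5,1): code 0100 → (5.753,2.000)–(6.000,1.808)
cell (5,2): code 1100 → (5.033,3.000)–(5.753,2.000)
cell (5,3): code 1100 → (5.036,4.000)–(5.033,3.000)
cell (5,4): code 1100 → (5.746,5.000)–(5.036,4.000)
cell (5,5): code 1000 → (6.000,5.203)–(5.746,5.000)
cell (6,1): code 0110 → (6.000,1.808)–(7.000,1.588)
cell (6,5): code 1001 → (7.000,5.446)–(6.000,5.203)
cell (7,1): code 0010 → (7.000,1.588)–(7.979,2.000)
cell (7,2): code 0111 → (7.979,2.000)–(8.000,2.012)
cell (7,5): code 1001 → (8.000,5.057)–(7.000,5.446)
cell (8,2): code 0010 → (8.000,2.012)–(8.745,3.000)
cell (8,3): code 0011 → (8.745,3.000)–(8.764,4.000)
cell (8,4): code 0011 → (8.764,4.000)–(8.068,5.000)
cell (8,5): code 0001 → (8.068,5.000)–(8.000,5.057)
total: 14 segments, chained into 1 closed loop(s), length Σ = 11.853936

segments=14 loops=1 length=11.854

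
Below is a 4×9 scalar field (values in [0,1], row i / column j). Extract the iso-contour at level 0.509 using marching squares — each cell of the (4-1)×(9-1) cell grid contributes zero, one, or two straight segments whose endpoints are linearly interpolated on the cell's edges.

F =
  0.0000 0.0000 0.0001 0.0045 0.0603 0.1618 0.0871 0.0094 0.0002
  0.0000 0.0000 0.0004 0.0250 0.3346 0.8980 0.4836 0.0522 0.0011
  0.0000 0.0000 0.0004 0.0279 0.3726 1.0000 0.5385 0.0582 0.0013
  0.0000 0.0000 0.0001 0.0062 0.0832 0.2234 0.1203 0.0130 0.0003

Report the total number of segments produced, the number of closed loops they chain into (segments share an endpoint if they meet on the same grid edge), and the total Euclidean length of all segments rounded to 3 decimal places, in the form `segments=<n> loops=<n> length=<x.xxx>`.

segments=8 loops=1 length=6.205

cell (0,4): code 0100 → (0.472,5.000)–(1.000,4.310)
cell (0,5): code 1000 → (1.000,5.939)–(0.472,5.000)
cell (1,4): code 0110 → (1.000,4.310)–(2.000,4.217)
cell (1,5): code 1101 → (1.463,6.000)–(1.000,5.939)
cell (1,6): code 1000 → (2.000,6.061)–(1.463,6.000)
cell (2,4): code 0010 → (2.000,4.217)–(2.632,5.000)
cell (2,5): code 0011 → (2.632,5.000)–(2.071,6.000)
cell (2,6): code 0001 → (2.071,6.000)–(2.000,6.061)
total: 8 segments, chained into 1 closed loop(s), length Σ = 6.204979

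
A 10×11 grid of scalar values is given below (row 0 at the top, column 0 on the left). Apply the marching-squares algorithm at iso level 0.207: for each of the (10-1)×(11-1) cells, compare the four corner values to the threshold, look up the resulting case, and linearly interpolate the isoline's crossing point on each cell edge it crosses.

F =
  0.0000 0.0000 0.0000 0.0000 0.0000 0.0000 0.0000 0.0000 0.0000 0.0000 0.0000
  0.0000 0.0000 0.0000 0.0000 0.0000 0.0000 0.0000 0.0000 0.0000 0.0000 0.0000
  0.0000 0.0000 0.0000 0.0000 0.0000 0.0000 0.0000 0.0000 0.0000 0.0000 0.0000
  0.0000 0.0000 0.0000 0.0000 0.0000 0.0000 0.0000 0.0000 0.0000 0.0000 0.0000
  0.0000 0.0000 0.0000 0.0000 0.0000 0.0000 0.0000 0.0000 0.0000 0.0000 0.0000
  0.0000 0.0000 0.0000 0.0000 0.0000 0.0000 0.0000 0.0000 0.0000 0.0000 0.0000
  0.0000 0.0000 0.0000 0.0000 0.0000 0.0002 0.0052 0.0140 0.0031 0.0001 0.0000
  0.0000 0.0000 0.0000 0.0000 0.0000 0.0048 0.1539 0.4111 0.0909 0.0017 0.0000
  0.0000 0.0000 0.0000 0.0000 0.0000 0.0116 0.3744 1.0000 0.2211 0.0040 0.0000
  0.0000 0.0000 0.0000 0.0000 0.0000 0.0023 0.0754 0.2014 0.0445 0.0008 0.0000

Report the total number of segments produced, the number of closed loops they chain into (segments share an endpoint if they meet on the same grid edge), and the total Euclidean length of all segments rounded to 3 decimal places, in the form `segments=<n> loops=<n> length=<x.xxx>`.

segments=10 loops=1 length=7.331

cell (6,6): code 0100 → (6.486,7.000)–(7.000,6.206)
cell (6,7): code 1000 → (7.000,7.637)–(6.486,7.000)
cell (7,5): code 0100 → (7.241,6.000)–(8.000,5.539)
cell (7,6): code 1110 → (7.000,6.206)–(7.241,6.000)
cell (7,7): code 1101 → (7.892,8.000)–(7.000,7.637)
cell (7,8): code 1000 → (8.000,8.065)–(7.892,8.000)
cell (8,5): code 0010 → (8.000,5.539)–(8.560,6.000)
cell (8,6): code 0011 → (8.560,6.000)–(8.993,7.000)
cell (8,7): code 0011 → (8.993,7.000)–(8.080,8.000)
cell (8,8): code 0001 → (8.080,8.000)–(8.000,8.065)
total: 10 segments, chained into 1 closed loop(s), length Σ = 7.331143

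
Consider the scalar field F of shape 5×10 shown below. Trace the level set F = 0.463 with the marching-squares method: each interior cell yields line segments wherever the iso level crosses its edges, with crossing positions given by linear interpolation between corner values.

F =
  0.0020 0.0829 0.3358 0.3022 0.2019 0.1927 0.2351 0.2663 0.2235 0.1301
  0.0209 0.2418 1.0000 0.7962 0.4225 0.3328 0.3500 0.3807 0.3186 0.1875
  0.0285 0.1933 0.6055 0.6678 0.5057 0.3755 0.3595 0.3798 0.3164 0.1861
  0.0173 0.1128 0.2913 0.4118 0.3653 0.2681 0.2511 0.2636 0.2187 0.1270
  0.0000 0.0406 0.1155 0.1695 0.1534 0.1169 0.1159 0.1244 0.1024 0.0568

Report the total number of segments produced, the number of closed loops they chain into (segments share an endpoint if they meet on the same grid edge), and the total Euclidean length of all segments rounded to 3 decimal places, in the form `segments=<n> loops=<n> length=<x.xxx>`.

cell (0,1): code 0100 → (0.192,2.000)–(1.000,1.292)
cell (0,2): code 1100 → (0.326,3.000)–(0.192,2.000)
cell (0,3): code 1000 → (1.000,3.892)–(0.326,3.000)
cell (1,1): code 0110 → (1.000,1.292)–(2.000,1.654)
cell (1,3): code 1101 → (1.487,4.000)–(1.000,3.892)
cell (1,4): code 1000 → (2.000,4.328)–(1.487,4.000)
cell (2,1): code 0010 → (2.000,1.654)–(2.454,2.000)
cell (2,2): code 0011 → (2.454,2.000)–(2.800,3.000)
cell (2,3): code 0011 → (2.800,3.000)–(2.304,4.000)
cell (2,4): code 0001 → (2.304,4.000)–(2.000,4.328)
total: 10 segments, chained into 1 closed loop(s), length Σ = 8.565284

segments=10 loops=1 length=8.565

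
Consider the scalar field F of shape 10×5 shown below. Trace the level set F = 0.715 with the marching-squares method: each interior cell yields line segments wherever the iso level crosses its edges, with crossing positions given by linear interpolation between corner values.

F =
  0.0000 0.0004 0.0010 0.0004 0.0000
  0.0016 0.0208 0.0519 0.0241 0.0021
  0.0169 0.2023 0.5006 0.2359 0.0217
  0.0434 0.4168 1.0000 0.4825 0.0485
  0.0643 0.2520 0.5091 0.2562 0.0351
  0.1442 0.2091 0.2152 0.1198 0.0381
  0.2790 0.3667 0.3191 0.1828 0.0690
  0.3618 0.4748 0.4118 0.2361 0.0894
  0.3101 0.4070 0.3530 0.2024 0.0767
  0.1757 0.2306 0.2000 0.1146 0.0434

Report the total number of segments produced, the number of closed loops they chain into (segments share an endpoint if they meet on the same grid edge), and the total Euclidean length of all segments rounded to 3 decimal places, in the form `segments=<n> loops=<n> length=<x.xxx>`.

cell (2,1): code 0100 → (2.429,2.000)–(3.000,1.511)
cell (2,2): code 1000 → (3.000,2.551)–(2.429,2.000)
cell (3,1): code 0010 → (3.000,1.511)–(3.581,2.000)
cell (3,2): code 0001 → (3.581,2.000)–(3.000,2.551)
total: 4 segments, chained into 1 closed loop(s), length Σ = 3.103491

segments=4 loops=1 length=3.103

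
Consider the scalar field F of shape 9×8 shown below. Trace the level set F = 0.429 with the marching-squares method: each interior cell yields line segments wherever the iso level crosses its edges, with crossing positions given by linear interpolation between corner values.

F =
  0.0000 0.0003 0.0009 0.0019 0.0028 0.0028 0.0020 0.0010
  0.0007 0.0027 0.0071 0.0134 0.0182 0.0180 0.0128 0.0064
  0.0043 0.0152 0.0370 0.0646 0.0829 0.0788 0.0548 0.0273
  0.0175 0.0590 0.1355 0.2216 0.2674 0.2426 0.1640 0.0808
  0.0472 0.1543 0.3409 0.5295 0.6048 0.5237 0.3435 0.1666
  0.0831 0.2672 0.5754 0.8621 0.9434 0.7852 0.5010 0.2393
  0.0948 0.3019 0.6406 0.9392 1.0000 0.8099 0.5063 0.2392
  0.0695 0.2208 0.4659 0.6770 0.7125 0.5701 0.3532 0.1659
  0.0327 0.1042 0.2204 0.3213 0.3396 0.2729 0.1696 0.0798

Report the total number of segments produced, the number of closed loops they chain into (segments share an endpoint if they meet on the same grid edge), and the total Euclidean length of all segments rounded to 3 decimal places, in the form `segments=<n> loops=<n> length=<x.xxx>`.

cell (3,2): code 0100 → (3.674,3.000)–(4.000,2.467)
cell (3,3): code 1100 → (3.479,4.000)–(3.674,3.000)
cell (3,4): code 1100 → (3.663,5.000)–(3.479,4.000)
cell (3,5): code 1000 → (4.000,5.526)–(3.663,5.000)
cell (4,1): code 0100 → (4.376,2.000)–(5.000,1.525)
cell (4,2): code 1110 → (4.000,2.467)–(4.376,2.000)
cell (4,5): code 1101 → (4.543,6.000)–(4.000,5.526)
cell (4,6): code 1000 → (5.000,6.275)–(4.543,6.000)
cell (5,1): code 0110 → (5.000,1.525)–(6.000,1.375)
cell (5,6): code 1001 → (6.000,6.289)–(5.000,6.275)
cell (6,1): code 0110 → (6.000,1.375)–(7.000,1.849)
cell (6,5): code 1011 → (7.000,5.651)–(6.505,6.000)
cell (6,6): code 0001 → (6.505,6.000)–(6.000,6.289)
cell (7,1): code 0010 → (7.000,1.849)–(7.150,2.000)
cell (7,2): code 0011 → (7.150,2.000)–(7.697,3.000)
cell (7,3): code 0011 → (7.697,3.000)–(7.760,4.000)
cell (7,4): code 0011 → (7.760,4.000)–(7.475,5.000)
cell (7,5): code 0001 → (7.475,5.000)–(7.000,5.651)
total: 18 segments, chained into 1 closed loop(s), length Σ = 14.428953

segments=18 loops=1 length=14.429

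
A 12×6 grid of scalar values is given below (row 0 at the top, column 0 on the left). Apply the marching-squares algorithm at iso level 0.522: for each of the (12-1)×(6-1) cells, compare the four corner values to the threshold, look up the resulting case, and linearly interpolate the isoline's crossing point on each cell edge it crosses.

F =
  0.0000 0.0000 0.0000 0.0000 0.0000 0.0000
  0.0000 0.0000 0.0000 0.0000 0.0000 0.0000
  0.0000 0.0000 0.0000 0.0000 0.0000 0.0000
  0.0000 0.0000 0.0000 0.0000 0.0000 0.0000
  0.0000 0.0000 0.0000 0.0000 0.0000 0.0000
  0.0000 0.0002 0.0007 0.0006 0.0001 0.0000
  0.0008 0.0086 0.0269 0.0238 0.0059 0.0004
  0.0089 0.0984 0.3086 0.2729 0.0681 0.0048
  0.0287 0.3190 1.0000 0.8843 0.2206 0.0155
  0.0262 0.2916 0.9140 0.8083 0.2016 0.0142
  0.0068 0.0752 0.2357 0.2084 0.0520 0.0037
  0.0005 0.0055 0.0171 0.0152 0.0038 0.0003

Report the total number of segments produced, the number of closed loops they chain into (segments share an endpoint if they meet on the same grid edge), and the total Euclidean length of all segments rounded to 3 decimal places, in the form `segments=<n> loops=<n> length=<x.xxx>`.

cell (7,1): code 0100 → (7.309,2.000)–(8.000,1.298)
cell (7,2): code 1100 → (7.407,3.000)–(7.309,2.000)
cell (7,3): code 1000 → (8.000,3.546)–(7.407,3.000)
cell (8,1): code 0110 → (8.000,1.298)–(9.000,1.370)
cell (8,3): code 1001 → (9.000,3.472)–(8.000,3.546)
cell (9,1): code 0010 → (9.000,1.370)–(9.578,2.000)
cell (9,2): code 0011 → (9.578,2.000)–(9.477,3.000)
cell (9,3): code 0001 → (9.477,3.000)–(9.000,3.472)
total: 8 segments, chained into 1 closed loop(s), length Σ = 7.332088

segments=8 loops=1 length=7.332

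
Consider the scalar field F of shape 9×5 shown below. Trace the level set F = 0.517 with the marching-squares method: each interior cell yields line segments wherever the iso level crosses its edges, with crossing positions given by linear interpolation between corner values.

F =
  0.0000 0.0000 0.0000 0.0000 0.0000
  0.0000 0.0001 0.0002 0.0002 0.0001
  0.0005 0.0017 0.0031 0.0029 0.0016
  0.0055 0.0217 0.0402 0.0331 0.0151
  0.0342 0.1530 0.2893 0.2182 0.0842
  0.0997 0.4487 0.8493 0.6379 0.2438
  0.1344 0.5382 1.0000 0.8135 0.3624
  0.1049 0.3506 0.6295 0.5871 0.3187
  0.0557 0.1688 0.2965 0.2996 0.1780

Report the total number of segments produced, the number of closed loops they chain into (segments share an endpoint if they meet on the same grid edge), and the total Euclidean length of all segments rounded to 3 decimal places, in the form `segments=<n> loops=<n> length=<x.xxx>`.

cell (4,1): code 0100 → (4.407,2.000)–(5.000,1.170)
cell (4,2): code 1100 → (4.712,3.000)–(4.407,2.000)
cell (4,3): code 1000 → (5.000,3.307)–(4.712,3.000)
cell (5,0): code 0100 → (5.763,1.000)–(6.000,0.947)
cell (5,1): code 1110 → (5.000,1.170)–(5.763,1.000)
cell (5,3): code 1001 → (6.000,3.657)–(5.000,3.307)
cell (6,0): code 0010 → (6.000,0.947)–(6.113,1.000)
cell (6,1): code 0111 → (6.113,1.000)–(7.000,1.597)
cell (6,3): code 1001 → (7.000,3.261)–(6.000,3.657)
cell (7,1): code 0010 → (7.000,1.597)–(7.338,2.000)
cell (7,2): code 0011 → (7.338,2.000)–(7.244,3.000)
cell (7,3): code 0001 → (7.244,3.000)–(7.000,3.261)
total: 12 segments, chained into 1 closed loop(s), length Σ = 8.727558

segments=12 loops=1 length=8.728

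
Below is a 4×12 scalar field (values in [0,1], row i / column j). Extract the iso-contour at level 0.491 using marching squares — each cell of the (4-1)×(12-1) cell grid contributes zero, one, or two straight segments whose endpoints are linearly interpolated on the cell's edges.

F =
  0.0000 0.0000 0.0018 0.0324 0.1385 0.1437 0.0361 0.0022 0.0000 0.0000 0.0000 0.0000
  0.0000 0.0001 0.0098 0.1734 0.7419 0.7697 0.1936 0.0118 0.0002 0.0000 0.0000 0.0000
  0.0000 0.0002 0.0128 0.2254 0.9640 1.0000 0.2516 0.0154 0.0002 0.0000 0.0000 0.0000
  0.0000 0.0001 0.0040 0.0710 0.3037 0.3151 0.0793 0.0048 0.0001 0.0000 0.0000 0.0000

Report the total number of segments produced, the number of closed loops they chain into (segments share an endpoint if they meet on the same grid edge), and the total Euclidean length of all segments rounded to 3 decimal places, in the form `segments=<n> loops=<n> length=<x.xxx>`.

cell (0,3): code 0100 → (0.584,4.000)–(1.000,3.559)
cell (0,4): code 1100 → (0.555,5.000)–(0.584,4.000)
cell (0,5): code 1000 → (1.000,5.484)–(0.555,5.000)
cell (1,3): code 0110 → (1.000,3.559)–(2.000,3.360)
cell (1,5): code 1001 → (2.000,5.680)–(1.000,5.484)
cell (2,3): code 0010 → (2.000,3.360)–(2.716,4.000)
cell (2,4): code 0011 → (2.716,4.000)–(2.743,5.000)
cell (2,5): code 0001 → (2.743,5.000)–(2.000,5.680)
total: 8 segments, chained into 1 closed loop(s), length Σ = 7.271592

segments=8 loops=1 length=7.272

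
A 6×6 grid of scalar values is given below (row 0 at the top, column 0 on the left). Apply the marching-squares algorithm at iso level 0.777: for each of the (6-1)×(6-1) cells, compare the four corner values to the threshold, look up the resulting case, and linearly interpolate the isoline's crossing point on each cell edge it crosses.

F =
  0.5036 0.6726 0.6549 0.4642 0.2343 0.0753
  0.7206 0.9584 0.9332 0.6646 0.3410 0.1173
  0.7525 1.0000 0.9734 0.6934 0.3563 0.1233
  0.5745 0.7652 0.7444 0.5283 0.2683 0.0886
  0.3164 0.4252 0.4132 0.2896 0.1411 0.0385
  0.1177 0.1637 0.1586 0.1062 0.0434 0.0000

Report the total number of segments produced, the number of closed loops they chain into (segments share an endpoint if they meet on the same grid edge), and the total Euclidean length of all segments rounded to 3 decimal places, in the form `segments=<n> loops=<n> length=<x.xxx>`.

cell (0,0): code 0100 → (0.365,1.000)–(1.000,0.237)
cell (0,1): code 1100 → (0.439,2.000)–(0.365,1.000)
cell (0,2): code 1000 → (1.000,2.582)–(0.439,2.000)
cell (1,0): code 0110 → (1.000,0.237)–(2.000,0.099)
cell (1,2): code 1001 → (2.000,2.701)–(1.000,2.582)
cell (2,0): code 0010 → (2.000,0.099)–(2.950,1.000)
cell (2,1): code 0011 → (2.950,1.000)–(2.858,2.000)
cell (2,2): code 0001 → (2.858,2.000)–(2.000,2.701)
total: 8 segments, chained into 1 closed loop(s), length Σ = 8.241232

segments=8 loops=1 length=8.241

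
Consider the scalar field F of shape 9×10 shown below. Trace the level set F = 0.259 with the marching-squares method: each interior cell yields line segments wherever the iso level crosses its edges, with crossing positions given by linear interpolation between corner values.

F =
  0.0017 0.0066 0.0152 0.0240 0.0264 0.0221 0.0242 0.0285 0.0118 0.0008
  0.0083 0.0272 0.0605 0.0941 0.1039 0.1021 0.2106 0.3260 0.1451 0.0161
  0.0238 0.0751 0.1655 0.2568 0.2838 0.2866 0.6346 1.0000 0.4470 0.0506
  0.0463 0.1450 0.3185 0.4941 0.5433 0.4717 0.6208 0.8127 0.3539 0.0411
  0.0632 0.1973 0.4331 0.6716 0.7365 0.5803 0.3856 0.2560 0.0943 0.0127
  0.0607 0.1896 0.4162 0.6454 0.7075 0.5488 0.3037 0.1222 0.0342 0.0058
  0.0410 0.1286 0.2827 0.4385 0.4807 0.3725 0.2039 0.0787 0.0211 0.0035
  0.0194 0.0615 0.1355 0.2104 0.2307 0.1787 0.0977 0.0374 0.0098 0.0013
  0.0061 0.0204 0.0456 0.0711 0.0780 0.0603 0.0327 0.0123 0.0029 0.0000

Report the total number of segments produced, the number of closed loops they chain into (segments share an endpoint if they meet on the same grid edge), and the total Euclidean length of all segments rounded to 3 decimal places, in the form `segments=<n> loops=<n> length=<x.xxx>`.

cell (0,6): code 0100 → (0.775,7.000)–(1.000,6.419)
cell (0,7): code 1000 → (1.000,7.370)–(0.775,7.000)
cell (1,3): code 0100 → (1.862,4.000)–(2.000,3.081)
cell (1,4): code 1100 → (1.850,5.000)–(1.862,4.000)
cell (1,5): code 1100 → (1.114,6.000)–(1.850,5.000)
cell (1,6): code 1110 → (1.000,6.419)–(1.114,6.000)
cell (1,7): code 1101 → (1.377,8.000)–(1.000,7.370)
cell (1,8): code 1000 → (2.000,8.474)–(1.377,8.000)
cell (2,1): code 0100 → (2.611,2.000)–(3.000,1.657)
cell (2,2): code 1100 → (2.009,3.000)–(2.611,2.000)
cell (2,3): code 1110 → (2.000,3.081)–(2.009,3.000)
cell (2,8): code 1001 → (3.000,8.303)–(2.000,8.474)
cell (3,1): code 0110 → (3.000,1.657)–(4.000,1.262)
cell (3,6): code 1011 → (4.000,6.977)–(3.995,7.000)
cell (3,7): code 0011 → (3.995,7.000)–(3.366,8.000)
cell (3,8): code 0001 → (3.366,8.000)–(3.000,8.303)
cell (4,1): code 0110 → (4.000,1.262)–(5.000,1.306)
cell (4,6): code 1001 → (5.000,6.246)–(4.000,6.977)
cell (5,1): code 0110 → (5.000,1.306)–(6.000,1.846)
cell (5,5): code 1011 → (6.000,5.673)–(5.448,6.000)
cell (5,6): code 0001 → (5.448,6.000)–(5.000,6.246)
cell (6,1): code 0010 → (6.000,1.846)–(6.161,2.000)
cell (6,2): code 0011 → (6.161,2.000)–(6.787,3.000)
cell (6,3): code 0011 → (6.787,3.000)–(6.887,4.000)
cell (6,4): code 0011 → (6.887,4.000)–(6.586,5.000)
cell (6,5): code 0001 → (6.586,5.000)–(6.000,5.673)
total: 26 segments, chained into 1 closed loop(s), length Σ = 20.588648

segments=26 loops=1 length=20.589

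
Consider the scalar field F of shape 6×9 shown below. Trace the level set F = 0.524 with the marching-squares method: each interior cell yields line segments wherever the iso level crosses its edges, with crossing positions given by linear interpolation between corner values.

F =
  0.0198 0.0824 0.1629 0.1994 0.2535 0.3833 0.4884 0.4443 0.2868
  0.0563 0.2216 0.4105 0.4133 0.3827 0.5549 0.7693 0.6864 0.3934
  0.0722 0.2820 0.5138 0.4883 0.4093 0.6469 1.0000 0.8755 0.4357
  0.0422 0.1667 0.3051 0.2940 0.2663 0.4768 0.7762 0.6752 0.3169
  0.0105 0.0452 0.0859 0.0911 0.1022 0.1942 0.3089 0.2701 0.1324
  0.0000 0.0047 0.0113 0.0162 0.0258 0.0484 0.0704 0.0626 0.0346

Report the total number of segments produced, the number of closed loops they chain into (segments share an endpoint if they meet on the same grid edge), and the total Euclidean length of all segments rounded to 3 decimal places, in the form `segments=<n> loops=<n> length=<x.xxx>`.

cell (0,4): code 0100 → (0.820,5.000)–(1.000,4.821)
cell (0,5): code 1100 → (0.127,6.000)–(0.820,5.000)
cell (0,6): code 1100 → (0.329,7.000)–(0.127,6.000)
cell (0,7): code 1000 → (1.000,7.554)–(0.329,7.000)
cell (1,4): code 0110 → (1.000,4.821)–(2.000,4.483)
cell (1,7): code 1001 → (2.000,7.799)–(1.000,7.554)
cell (2,4): code 0010 → (2.000,4.483)–(2.723,5.000)
cell (2,5): code 0111 → (2.723,5.000)–(3.000,5.158)
cell (2,7): code 1001 → (3.000,7.422)–(2.000,7.799)
cell (3,5): code 0010 → (3.000,5.158)–(3.540,6.000)
cell (3,6): code 0011 → (3.540,6.000)–(3.373,7.000)
cell (3,7): code 0001 → (3.373,7.000)–(3.000,7.422)
total: 12 segments, chained into 1 closed loop(s), length Σ = 10.300571

segments=12 loops=1 length=10.301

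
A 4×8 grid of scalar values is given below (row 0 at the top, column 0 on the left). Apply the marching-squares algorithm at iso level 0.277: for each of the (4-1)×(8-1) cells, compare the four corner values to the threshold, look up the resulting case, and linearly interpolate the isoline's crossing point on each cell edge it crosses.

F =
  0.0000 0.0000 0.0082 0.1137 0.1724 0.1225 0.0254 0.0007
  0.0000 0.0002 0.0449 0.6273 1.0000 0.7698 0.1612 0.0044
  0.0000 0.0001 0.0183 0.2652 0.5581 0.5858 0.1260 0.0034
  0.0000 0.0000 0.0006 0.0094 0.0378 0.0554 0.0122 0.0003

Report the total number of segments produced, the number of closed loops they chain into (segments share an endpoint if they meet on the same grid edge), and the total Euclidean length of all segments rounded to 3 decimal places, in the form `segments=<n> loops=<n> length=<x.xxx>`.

segments=10 loops=1 length=9.237

cell (0,2): code 0100 → (0.318,3.000)–(1.000,2.399)
cell (0,3): code 1100 → (0.126,4.000)–(0.318,3.000)
cell (0,4): code 1100 → (0.239,5.000)–(0.126,4.000)
cell (0,5): code 1000 → (1.000,5.810)–(0.239,5.000)
cell (1,2): code 0010 → (1.000,2.399)–(1.967,3.000)
cell (1,3): code 0111 → (1.967,3.000)–(2.000,3.040)
cell (1,5): code 1001 → (2.000,5.672)–(1.000,5.810)
cell (2,3): code 0010 → (2.000,3.040)–(2.540,4.000)
cell (2,4): code 0011 → (2.540,4.000)–(2.582,5.000)
cell (2,5): code 0001 → (2.582,5.000)–(2.000,5.672)
total: 10 segments, chained into 1 closed loop(s), length Σ = 9.236760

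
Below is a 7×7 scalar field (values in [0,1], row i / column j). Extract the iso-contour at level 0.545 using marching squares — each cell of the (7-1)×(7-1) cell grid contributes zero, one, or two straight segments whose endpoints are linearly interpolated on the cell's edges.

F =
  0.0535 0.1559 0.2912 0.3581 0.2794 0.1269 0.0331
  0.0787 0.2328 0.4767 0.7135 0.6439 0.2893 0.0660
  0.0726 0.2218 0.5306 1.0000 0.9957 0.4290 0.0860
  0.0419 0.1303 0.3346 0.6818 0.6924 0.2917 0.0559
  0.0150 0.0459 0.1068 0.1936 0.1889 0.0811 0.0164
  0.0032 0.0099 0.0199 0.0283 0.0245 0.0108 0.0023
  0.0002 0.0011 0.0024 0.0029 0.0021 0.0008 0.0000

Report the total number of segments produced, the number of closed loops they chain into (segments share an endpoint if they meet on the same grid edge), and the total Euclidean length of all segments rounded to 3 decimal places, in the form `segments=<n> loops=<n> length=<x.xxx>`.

segments=10 loops=1 length=8.618

cell (0,2): code 0100 → (0.526,3.000)–(1.000,2.288)
cell (0,3): code 1100 → (0.729,4.000)–(0.526,3.000)
cell (0,4): code 1000 → (1.000,4.279)–(0.729,4.000)
cell (1,2): code 0110 → (1.000,2.288)–(2.000,2.031)
cell (1,4): code 1001 → (2.000,4.795)–(1.000,4.279)
cell (2,2): code 0110 → (2.000,2.031)–(3.000,2.606)
cell (2,4): code 1001 → (3.000,4.368)–(2.000,4.795)
cell (3,2): code 0010 → (3.000,2.606)–(3.280,3.000)
cell (3,3): code 0011 → (3.280,3.000)–(3.293,4.000)
cell (3,4): code 0001 → (3.293,4.000)–(3.000,4.368)
total: 10 segments, chained into 1 closed loop(s), length Σ = 8.617575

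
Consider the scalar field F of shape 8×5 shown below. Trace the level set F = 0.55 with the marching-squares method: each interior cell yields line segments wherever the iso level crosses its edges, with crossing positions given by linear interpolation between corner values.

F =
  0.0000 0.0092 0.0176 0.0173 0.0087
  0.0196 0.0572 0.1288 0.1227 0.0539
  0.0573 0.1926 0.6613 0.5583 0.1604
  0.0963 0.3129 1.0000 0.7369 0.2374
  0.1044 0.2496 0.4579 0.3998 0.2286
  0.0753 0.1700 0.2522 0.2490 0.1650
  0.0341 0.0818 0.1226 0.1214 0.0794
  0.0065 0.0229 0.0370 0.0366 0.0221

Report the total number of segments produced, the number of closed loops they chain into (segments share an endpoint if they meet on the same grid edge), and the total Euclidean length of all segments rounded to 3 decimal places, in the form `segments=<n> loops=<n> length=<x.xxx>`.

segments=8 loops=1 length=6.270

cell (1,1): code 0100 → (1.791,2.000)–(2.000,1.763)
cell (1,2): code 1100 → (1.981,3.000)–(1.791,2.000)
cell (1,3): code 1000 → (2.000,3.021)–(1.981,3.000)
cell (2,1): code 0110 → (2.000,1.763)–(3.000,1.345)
cell (2,3): code 1001 → (3.000,3.374)–(2.000,3.021)
cell (3,1): code 0010 → (3.000,1.345)–(3.830,2.000)
cell (3,2): code 0011 → (3.830,2.000)–(3.554,3.000)
cell (3,3): code 0001 → (3.554,3.000)–(3.000,3.374)
total: 8 segments, chained into 1 closed loop(s), length Σ = 6.270244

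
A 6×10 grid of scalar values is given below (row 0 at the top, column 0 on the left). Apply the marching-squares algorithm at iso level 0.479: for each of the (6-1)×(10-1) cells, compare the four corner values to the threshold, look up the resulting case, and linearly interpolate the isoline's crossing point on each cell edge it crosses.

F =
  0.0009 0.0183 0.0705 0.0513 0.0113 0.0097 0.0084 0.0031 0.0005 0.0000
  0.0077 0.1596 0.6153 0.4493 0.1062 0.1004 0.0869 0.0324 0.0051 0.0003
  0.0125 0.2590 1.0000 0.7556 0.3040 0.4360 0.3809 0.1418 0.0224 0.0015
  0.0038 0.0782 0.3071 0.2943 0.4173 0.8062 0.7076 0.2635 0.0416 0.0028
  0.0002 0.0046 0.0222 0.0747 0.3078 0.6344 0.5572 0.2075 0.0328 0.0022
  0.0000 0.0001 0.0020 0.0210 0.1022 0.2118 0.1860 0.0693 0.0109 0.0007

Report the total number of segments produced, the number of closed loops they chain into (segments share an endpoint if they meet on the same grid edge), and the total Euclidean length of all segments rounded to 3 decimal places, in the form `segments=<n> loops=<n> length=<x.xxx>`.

segments=16 loops=2 length=13.652

cell (0,1): code 0100 → (0.750,2.000)–(1.000,1.701)
cell (0,2): code 1000 → (1.000,2.821)–(0.750,2.000)
cell (1,1): code 0110 → (1.000,1.701)–(2.000,1.297)
cell (1,2): code 1101 → (1.097,3.000)–(1.000,2.821)
cell (1,3): code 1000 → (2.000,3.612)–(1.097,3.000)
cell (2,1): code 0010 → (2.000,1.297)–(2.752,2.000)
cell (2,2): code 0011 → (2.752,2.000)–(2.600,3.000)
cell (2,3): code 0001 → (2.600,3.000)–(2.000,3.612)
cell (2,4): code 0100 → (2.116,5.000)–(3.000,4.159)
cell (2,5): code 1100 → (2.300,6.000)–(2.116,5.000)
cell (2,6): code 1000 → (3.000,6.515)–(2.300,6.000)
cell (3,4): code 0110 → (3.000,4.159)–(4.000,4.524)
cell (3,6): code 1001 → (4.000,6.224)–(3.000,6.515)
cell (4,4): code 0010 → (4.000,4.524)–(4.368,5.000)
cell (4,5): code 0011 → (4.368,5.000)–(4.211,6.000)
cell (4,6): code 0001 → (4.211,6.000)–(4.000,6.224)
total: 16 segments, chained into 2 closed loop(s), length Σ = 13.652370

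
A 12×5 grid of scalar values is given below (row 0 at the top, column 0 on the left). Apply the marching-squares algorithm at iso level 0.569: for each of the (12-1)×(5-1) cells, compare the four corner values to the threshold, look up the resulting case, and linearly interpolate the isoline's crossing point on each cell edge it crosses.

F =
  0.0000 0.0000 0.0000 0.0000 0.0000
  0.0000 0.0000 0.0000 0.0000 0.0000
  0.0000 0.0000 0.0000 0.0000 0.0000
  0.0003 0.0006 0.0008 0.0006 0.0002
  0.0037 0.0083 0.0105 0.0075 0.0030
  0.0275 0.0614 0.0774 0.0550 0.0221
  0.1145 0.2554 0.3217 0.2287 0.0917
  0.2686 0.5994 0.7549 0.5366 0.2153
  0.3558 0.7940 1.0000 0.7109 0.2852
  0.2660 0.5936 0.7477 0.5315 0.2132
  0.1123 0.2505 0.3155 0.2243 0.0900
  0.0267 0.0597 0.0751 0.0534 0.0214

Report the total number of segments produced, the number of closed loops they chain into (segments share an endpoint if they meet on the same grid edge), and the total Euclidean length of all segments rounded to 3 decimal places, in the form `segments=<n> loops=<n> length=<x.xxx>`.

segments=12 loops=1 length=8.647

cell (6,0): code 0100 → (6.912,1.000)–(7.000,0.908)
cell (6,1): code 1100 → (6.571,2.000)–(6.912,1.000)
cell (6,2): code 1000 → (7.000,2.852)–(6.571,2.000)
cell (7,0): code 0110 → (7.000,0.908)–(8.000,0.487)
cell (7,2): code 1101 → (7.186,3.000)–(7.000,2.852)
cell (7,3): code 1000 → (8.000,3.333)–(7.186,3.000)
cell (8,0): code 0110 → (8.000,0.487)–(9.000,0.925)
cell (8,2): code 1011 → (9.000,2.827)–(8.791,3.000)
cell (8,3): code 0001 → (8.791,3.000)–(8.000,3.333)
cell (9,0): code 0010 → (9.000,0.925)–(9.072,1.000)
cell (9,1): code 0011 → (9.072,1.000)–(9.413,2.000)
cell (9,2): code 0001 → (9.413,2.000)–(9.000,2.827)
total: 12 segments, chained into 1 closed loop(s), length Σ = 8.646999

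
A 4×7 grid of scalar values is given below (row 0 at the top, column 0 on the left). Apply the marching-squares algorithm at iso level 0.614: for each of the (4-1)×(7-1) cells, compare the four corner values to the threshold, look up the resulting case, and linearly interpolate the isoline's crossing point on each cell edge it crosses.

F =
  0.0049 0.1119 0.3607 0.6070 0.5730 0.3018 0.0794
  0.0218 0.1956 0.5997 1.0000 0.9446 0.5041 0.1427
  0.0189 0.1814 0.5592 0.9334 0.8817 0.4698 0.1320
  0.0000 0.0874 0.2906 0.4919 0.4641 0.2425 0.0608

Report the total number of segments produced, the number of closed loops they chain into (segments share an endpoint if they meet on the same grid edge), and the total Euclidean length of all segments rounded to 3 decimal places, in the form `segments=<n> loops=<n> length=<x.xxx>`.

cell (0,2): code 0100 → (0.018,3.000)–(1.000,2.036)
cell (0,3): code 1100 → (0.110,4.000)–(0.018,3.000)
cell (0,4): code 1000 → (1.000,4.751)–(0.110,4.000)
cell (1,2): code 0110 → (1.000,2.036)–(2.000,2.146)
cell (1,4): code 1001 → (2.000,4.650)–(1.000,4.751)
cell (2,2): code 0010 → (2.000,2.146)–(2.723,3.000)
cell (2,3): code 0011 → (2.723,3.000)–(2.641,4.000)
cell (2,4): code 0001 → (2.641,4.000)–(2.000,4.650)
total: 8 segments, chained into 1 closed loop(s), length Σ = 8.590944

segments=8 loops=1 length=8.591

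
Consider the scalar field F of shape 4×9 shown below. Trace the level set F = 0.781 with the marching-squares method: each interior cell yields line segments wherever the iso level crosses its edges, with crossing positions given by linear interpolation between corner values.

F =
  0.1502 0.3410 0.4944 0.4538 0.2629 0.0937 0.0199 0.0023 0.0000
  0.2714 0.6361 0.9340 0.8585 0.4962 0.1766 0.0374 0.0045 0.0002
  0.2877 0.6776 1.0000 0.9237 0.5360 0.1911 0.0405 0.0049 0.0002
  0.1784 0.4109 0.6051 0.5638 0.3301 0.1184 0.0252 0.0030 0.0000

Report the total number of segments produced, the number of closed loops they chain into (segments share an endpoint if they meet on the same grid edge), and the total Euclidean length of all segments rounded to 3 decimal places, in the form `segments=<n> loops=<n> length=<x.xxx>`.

cell (0,1): code 0100 → (0.652,2.000)–(1.000,1.486)
cell (0,2): code 1100 → (0.809,3.000)–(0.652,2.000)
cell (0,3): code 1000 → (1.000,3.214)–(0.809,3.000)
cell (1,1): code 0110 → (1.000,1.486)–(2.000,1.321)
cell (1,3): code 1001 → (2.000,3.368)–(1.000,3.214)
cell (2,1): code 0010 → (2.000,1.321)–(2.555,2.000)
cell (2,2): code 0011 → (2.555,2.000)–(2.396,3.000)
cell (2,3): code 0001 → (2.396,3.000)–(2.000,3.368)
total: 8 segments, chained into 1 closed loop(s), length Σ = 6.375476

segments=8 loops=1 length=6.375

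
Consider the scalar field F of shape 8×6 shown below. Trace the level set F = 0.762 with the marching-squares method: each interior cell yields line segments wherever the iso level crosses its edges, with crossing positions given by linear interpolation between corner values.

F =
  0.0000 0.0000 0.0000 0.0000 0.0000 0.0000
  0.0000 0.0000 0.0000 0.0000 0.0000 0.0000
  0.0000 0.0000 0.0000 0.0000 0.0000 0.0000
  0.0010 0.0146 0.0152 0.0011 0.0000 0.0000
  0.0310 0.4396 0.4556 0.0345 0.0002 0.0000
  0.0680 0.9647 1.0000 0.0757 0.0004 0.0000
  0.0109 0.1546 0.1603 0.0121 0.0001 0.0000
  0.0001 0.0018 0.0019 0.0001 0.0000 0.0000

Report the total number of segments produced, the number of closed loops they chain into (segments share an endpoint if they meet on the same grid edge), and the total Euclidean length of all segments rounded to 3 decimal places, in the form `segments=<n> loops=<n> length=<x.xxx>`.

cell (4,0): code 0100 → (4.614,1.000)–(5.000,0.774)
cell (4,1): code 1100 → (4.563,2.000)–(4.614,1.000)
cell (4,2): code 1000 → (5.000,2.257)–(4.563,2.000)
cell (5,0): code 0010 → (5.000,0.774)–(5.250,1.000)
cell (5,1): code 0011 → (5.250,1.000)–(5.283,2.000)
cell (5,2): code 0001 → (5.283,2.000)–(5.000,2.257)
total: 6 segments, chained into 1 closed loop(s), length Σ = 3.676708

segments=6 loops=1 length=3.677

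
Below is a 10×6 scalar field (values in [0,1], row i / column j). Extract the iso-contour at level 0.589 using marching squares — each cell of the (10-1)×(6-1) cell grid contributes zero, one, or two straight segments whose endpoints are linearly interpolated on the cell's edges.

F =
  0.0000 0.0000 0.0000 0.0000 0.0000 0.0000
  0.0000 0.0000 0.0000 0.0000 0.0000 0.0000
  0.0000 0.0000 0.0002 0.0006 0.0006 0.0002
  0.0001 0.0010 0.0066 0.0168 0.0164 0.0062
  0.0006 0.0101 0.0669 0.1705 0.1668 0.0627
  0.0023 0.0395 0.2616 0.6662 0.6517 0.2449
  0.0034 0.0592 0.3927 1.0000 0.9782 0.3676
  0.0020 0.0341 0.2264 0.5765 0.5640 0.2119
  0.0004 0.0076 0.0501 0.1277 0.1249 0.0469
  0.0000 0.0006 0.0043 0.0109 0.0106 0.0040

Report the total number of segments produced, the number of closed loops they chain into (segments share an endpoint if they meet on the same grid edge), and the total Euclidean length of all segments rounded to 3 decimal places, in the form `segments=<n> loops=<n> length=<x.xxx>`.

cell (4,2): code 0100 → (4.844,3.000)–(5.000,2.809)
cell (4,3): code 1100 → (4.871,4.000)–(4.844,3.000)
cell (4,4): code 1000 → (5.000,4.154)–(4.871,4.000)
cell (5,2): code 0110 → (5.000,2.809)–(6.000,2.323)
cell (5,4): code 1001 → (6.000,4.637)–(5.000,4.154)
cell (6,2): code 0010 → (6.000,2.323)–(6.970,3.000)
cell (6,3): code 0011 → (6.970,3.000)–(6.940,4.000)
cell (6,4): code 0001 → (6.940,4.000)–(6.000,4.637)
total: 8 segments, chained into 1 closed loop(s), length Σ = 6.989377

segments=8 loops=1 length=6.989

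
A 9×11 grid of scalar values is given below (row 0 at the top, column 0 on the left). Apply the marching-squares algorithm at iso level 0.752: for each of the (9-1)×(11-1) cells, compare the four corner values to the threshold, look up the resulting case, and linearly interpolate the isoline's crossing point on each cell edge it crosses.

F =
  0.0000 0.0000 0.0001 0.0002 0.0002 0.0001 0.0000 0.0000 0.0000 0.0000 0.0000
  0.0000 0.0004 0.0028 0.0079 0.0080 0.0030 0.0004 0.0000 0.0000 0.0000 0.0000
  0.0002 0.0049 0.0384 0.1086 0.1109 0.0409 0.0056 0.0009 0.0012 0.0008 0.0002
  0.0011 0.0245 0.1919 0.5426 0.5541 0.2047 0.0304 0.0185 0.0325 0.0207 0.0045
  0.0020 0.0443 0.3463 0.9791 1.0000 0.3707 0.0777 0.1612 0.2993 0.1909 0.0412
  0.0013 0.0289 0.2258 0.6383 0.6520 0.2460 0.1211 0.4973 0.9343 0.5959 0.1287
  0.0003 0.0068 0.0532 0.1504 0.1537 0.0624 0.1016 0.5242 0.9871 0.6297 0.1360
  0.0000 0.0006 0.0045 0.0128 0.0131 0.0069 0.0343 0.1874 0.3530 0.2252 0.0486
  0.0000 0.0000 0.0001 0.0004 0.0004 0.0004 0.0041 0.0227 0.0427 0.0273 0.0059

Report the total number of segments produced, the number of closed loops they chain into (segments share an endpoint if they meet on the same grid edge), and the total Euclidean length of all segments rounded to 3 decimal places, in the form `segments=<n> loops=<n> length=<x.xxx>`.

segments=12 loops=2 length=9.399

cell (3,2): code 0100 → (3.480,3.000)–(4.000,2.641)
cell (3,3): code 1100 → (3.444,4.000)–(3.480,3.000)
cell (3,4): code 1000 → (4.000,4.394)–(3.444,4.000)
cell (4,2): code 0010 → (4.000,2.641)–(4.666,3.000)
cell (4,3): code 0011 → (4.666,3.000)–(4.713,4.000)
cell (4,4): code 0001 → (4.713,4.000)–(4.000,4.394)
cell (4,7): code 0100 → (4.713,8.000)–(5.000,7.583)
cell (4,8): code 1000 → (5.000,8.539)–(4.713,8.000)
cell (5,7): code 0110 → (5.000,7.583)–(6.000,7.492)
cell (5,8): code 1001 → (6.000,8.658)–(5.000,8.539)
cell (6,7): code 0010 → (6.000,7.492)–(6.371,8.000)
cell (6,8): code 0001 → (6.371,8.000)–(6.000,8.658)
total: 12 segments, chained into 2 closed loop(s), length Σ = 9.398549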